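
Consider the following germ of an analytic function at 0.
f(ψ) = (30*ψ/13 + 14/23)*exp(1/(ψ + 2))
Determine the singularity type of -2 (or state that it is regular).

The exponent 1/(ψ - (-2)) has a pole at -2, so exp(1/(ψ - (-2))) takes every nonzero value near it: an essential singularity (not a pole of any order).

The point is an essential singularity.


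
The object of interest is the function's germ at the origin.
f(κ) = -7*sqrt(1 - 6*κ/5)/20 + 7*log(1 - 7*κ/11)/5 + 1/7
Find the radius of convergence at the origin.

The radius of convergence is 5/6.

Branch term (-7/20)*sqrt(1 - κ/(5/6)): its argument vanishes at κ = 5/6, a square-root branch point, modulus 5/6.
Branch term (7/5)*log(1 - κ/(11/7)): its argument vanishes at κ = 11/7, a logarithmic branch point, modulus 11/7.
The radius of convergence is the smallest modulus among the singular points: 5/6.


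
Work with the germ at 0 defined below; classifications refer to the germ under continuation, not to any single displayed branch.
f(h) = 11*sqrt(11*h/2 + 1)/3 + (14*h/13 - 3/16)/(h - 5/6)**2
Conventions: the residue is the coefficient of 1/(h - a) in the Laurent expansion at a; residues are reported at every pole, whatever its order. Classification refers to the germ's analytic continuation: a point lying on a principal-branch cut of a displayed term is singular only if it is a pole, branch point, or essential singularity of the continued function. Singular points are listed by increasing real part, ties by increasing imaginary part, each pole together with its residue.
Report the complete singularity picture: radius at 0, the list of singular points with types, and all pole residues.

Denominator factor (h - 5/6)^2: pole of order 2 at 5/6, modulus 5/6.
Branch term (11/3)*sqrt(1 - h/(-2/11)): its argument vanishes at h = -2/11, a square-root branch point, modulus 2/11.
The radius of convergence is the smallest modulus among the singular points: 2/11.
The branch term is analytic at 5/6 and contributes nothing to the residue; only the rational part matters.
At the order-2 pole 5/6 set g(h) = (h - (5/6))^2*(rational part) = 14*h/13 - 3/16.
Order-2 pole: residue = g'(a); g'(5/6) = 14/13, so the residue is 14/13.
List the singular points by increasing real part (a conjugate pair: the negative imaginary part first).

Radius of convergence at 0: 2/11.
At -2/11: an algebraic (square-root) branch point.
At 5/6: a pole of order 2; residue 14/13.


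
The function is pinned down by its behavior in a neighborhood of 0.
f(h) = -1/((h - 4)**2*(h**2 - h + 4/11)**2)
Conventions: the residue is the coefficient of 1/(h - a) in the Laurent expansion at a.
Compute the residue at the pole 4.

At the order-2 pole 4 set g(h) = (h - (4))^2*f(h) = -1/(h**2 - h + 4/11)**2.
Order-2 pole: residue = g'(a); g'(4) = 9317/1257728, so the residue is 9317/1257728.

The residue is 9317/1257728.


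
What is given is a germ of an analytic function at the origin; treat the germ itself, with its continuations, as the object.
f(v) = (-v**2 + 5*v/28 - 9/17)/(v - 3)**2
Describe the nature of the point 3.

The point is a pole of order 2.

The denominator factor v - 3 vanishes at 3 and appears to the power 2; the numerator there equals -4281/476, nonzero, and no other factor vanishes.
Hence a pole whose order is the multiplicity, 2.


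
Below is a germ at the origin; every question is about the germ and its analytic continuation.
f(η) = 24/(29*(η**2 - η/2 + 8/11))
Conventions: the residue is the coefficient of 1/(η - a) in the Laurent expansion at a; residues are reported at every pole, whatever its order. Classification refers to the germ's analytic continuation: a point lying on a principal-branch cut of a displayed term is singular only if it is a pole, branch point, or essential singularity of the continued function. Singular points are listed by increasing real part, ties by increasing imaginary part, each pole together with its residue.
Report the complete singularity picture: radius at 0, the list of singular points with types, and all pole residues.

Radius of convergence at 0: (2/11)*sqrt(22).
At (1/4) - ((3/44)*sqrt(143))*i: a pole of order 1; residue ((16/377)*sqrt(143))*i.
At (1/4) + ((3/44)*sqrt(143))*i: a pole of order 1; residue -((16/377)*sqrt(143))*i.

Denominator factor (η**2 - η/2 + 8/11): discriminant -117/44, complex-conjugate roots (1/4) + ((3/44)*sqrt(143))*i and (1/4) - ((3/44)*sqrt(143))*i; poles of order 1, moduli (2/11)*sqrt(22) and (2/11)*sqrt(22).
The radius of convergence is the smallest modulus among the singular points: (2/11)*sqrt(22).
The factor η**2 - η/2 + 8/11 splits as (η - a)(η - a') with a = (1/4) - ((3/44)*sqrt(143))*i, a' = (1/4) + ((3/44)*sqrt(143))*i. At the order-1 pole a set g(η) = (η - a)*f(η) = [24/29] / (η - a').
Simple pole: residue = g(a) at a = (1/4) - ((3/44)*sqrt(143))*i, which is ((16/377)*sqrt(143))*i.
The factor η**2 - η/2 + 8/11 splits as (η - a)(η - a') with a = (1/4) + ((3/44)*sqrt(143))*i, a' = (1/4) - ((3/44)*sqrt(143))*i. At the order-1 pole a set g(η) = (η - a)*f(η) = [24/29] / (η - a').
Simple pole: residue = g(a) at a = (1/4) + ((3/44)*sqrt(143))*i, which is -((16/377)*sqrt(143))*i.
List the singular points by increasing real part (a conjugate pair: the negative imaginary part first).


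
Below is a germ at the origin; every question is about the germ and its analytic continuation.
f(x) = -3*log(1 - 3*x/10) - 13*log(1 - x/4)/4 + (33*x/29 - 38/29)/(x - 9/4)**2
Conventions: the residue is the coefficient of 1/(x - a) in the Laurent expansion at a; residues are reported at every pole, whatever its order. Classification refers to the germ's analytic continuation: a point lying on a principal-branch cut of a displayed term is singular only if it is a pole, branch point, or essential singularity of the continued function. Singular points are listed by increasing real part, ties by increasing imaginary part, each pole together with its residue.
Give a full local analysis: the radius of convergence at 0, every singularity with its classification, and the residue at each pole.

Denominator factor (x - 9/4)^2: pole of order 2 at 9/4, modulus 9/4.
Branch term (-3)*log(1 - x/(10/3)): its argument vanishes at x = 10/3, a logarithmic branch point, modulus 10/3.
Branch term (-13/4)*log(1 - x/(4)): its argument vanishes at x = 4, a logarithmic branch point, modulus 4.
The radius of convergence is the smallest modulus among the singular points: 9/4.
The branch terms are analytic at 9/4 and contribute nothing to the residue; only the rational part matters.
At the order-2 pole 9/4 set g(x) = (x - (9/4))^2*(rational part) = 33*x/29 - 38/29.
Order-2 pole: residue = g'(a); g'(9/4) = 33/29, so the residue is 33/29.
List the singular points by increasing real part (a conjugate pair: the negative imaginary part first).

Radius of convergence at 0: 9/4.
At 9/4: a pole of order 2; residue 33/29.
At 10/3: a logarithmic branch point.
At 4: a logarithmic branch point.


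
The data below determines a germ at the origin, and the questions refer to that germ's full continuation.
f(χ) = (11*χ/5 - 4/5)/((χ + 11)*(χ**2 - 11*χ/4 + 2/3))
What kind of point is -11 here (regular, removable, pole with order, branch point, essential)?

The denominator factor χ + 11 vanishes at -11 and appears to the power 1; the numerator there equals -25, nonzero, and no other factor vanishes.
Hence a pole whose order is the multiplicity, 1.

The point is a pole of order 1.


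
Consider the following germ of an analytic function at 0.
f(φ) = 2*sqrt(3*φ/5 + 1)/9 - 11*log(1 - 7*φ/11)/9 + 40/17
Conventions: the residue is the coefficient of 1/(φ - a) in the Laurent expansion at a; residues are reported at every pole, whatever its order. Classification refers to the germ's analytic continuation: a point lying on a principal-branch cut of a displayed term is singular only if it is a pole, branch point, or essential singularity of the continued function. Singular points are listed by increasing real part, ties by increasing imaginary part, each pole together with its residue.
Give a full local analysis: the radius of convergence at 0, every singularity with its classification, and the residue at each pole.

Branch term (2/9)*sqrt(1 - φ/(-5/3)): its argument vanishes at φ = -5/3, a square-root branch point, modulus 5/3.
Branch term (-11/9)*log(1 - φ/(11/7)): its argument vanishes at φ = 11/7, a logarithmic branch point, modulus 11/7.
The radius of convergence is the smallest modulus among the singular points: 11/7.
List the singular points by increasing real part (a conjugate pair: the negative imaginary part first).

Radius of convergence at 0: 11/7.
At -5/3: an algebraic (square-root) branch point.
At 11/7: a logarithmic branch point.


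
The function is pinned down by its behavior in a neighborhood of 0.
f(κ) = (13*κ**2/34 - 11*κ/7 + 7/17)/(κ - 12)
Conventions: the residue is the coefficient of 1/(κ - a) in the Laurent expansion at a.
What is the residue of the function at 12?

At the order-1 pole 12 set g(κ) = (κ - (12))*f(κ) = 13*κ**2/34 - 11*κ/7 + 7/17.
Simple pole: residue = g(a) at a = 12, which is 4357/119.

The residue is 4357/119.


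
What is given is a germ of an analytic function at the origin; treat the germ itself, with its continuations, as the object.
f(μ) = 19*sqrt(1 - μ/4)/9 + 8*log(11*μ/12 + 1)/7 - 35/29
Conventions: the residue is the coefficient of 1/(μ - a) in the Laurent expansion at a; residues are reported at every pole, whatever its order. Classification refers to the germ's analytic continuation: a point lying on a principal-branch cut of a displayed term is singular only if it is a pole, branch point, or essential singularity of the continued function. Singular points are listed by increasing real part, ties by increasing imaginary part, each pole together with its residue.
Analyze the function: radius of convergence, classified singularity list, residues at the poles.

Radius of convergence at 0: 12/11.
At -12/11: a logarithmic branch point.
At 4: an algebraic (square-root) branch point.

Branch term (19/9)*sqrt(1 - μ/(4)): its argument vanishes at μ = 4, a square-root branch point, modulus 4.
Branch term (8/7)*log(1 - μ/(-12/11)): its argument vanishes at μ = -12/11, a logarithmic branch point, modulus 12/11.
The radius of convergence is the smallest modulus among the singular points: 12/11.
List the singular points by increasing real part (a conjugate pair: the negative imaginary part first).


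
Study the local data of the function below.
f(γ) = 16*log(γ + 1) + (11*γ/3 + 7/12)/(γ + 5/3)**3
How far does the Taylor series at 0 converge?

Denominator factor (γ + 5/3)^3: pole of order 3 at -5/3, modulus 5/3.
Branch term (16)*log(1 - γ/(-1)): its argument vanishes at γ = -1, a logarithmic branch point, modulus 1.
The radius of convergence is the smallest modulus among the singular points: 1.

The radius of convergence is 1.


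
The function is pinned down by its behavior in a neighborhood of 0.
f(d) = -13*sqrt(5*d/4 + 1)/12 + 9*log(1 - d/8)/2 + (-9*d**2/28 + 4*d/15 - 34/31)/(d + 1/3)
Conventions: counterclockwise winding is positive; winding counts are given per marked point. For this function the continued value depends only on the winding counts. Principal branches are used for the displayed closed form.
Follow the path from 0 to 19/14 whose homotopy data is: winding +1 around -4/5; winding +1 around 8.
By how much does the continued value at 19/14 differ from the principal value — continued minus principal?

The rational part is single-valued and drops out of the difference; each branch term changes only by its own monodromy.
(-13/12)*sqrt(1 - d/(-4/5)): winding +1 is odd, the square root flips sign, contributing -2*(-13/12)*sqrt(1 - (19/14)/(-4/5)) = -2*(-13/12)*sqrt(151/56) = (13/168)*sqrt(2114).
(9/2)*log(1 - d/(8)): each positive loop around 8 adds 2*pi*i to the log, so winding +1 contributes (9/2)*(1)*2*pi*i = (9)*pi*i.
Summing the contributions at d = 19/14 gives ((13/168)*sqrt(2114)) + ((9)*pi)*i.

Continued minus principal equals ((13/168)*sqrt(2114)) + ((9)*pi)*i.


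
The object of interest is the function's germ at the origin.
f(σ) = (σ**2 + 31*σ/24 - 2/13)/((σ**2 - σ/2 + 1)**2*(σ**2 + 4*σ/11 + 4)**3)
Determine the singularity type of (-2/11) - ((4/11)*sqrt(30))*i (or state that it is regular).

The denominator factor σ**2 + 4*σ/11 + 4 vanishes at (-2/11) - ((4/11)*sqrt(30))*i and appears to the power 3; the numerator there equals (-81593/18876) - ((245/726)*sqrt(30))*i, nonzero, and no other factor vanishes.
Hence a pole whose order is the multiplicity, 3.

The point is a pole of order 3.


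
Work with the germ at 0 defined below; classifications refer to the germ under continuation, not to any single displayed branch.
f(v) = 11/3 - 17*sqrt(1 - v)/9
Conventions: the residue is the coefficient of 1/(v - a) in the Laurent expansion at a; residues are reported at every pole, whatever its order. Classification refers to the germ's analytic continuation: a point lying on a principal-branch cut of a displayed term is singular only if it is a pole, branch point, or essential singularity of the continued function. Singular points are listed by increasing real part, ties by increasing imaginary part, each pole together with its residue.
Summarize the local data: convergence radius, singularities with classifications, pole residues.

Radius of convergence at 0: 1.
At 1: an algebraic (square-root) branch point.

Branch term (-17/9)*sqrt(1 - v/(1)): its argument vanishes at v = 1, a square-root branch point, modulus 1.
The radius of convergence is the smallest modulus among the singular points: 1.


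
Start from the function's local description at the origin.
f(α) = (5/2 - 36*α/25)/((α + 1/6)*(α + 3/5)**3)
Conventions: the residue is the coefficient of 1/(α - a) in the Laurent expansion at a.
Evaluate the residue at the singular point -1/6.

At the order-1 pole -1/6 set g(α) = (α - (-1/6))*f(α) = (5/2 - 36*α/25)/(α + 3/5)**3.
Simple pole: residue = g(a) at a = -1/6, which is 73980/2197.

The residue is 73980/2197.


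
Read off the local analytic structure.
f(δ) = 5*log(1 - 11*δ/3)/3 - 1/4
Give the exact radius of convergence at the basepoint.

The radius of convergence is 3/11.

Branch term (5/3)*log(1 - δ/(3/11)): its argument vanishes at δ = 3/11, a logarithmic branch point, modulus 3/11.
The radius of convergence is the smallest modulus among the singular points: 3/11.


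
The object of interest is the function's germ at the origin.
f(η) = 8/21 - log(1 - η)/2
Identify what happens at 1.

The term (-1/2)*log(1 - η/(1)) has argument 1 - 1/(1) = 0 at 1: a logarithmic (infinitely-sheeted) branch point; the remaining terms are analytic or single-valued there.

The point is a logarithmic branch point.


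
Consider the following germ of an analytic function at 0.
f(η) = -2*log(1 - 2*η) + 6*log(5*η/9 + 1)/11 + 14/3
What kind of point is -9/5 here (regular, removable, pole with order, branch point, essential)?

The point is a logarithmic branch point.

The term (6/11)*log(1 - η/(-9/5)) has argument 1 - -9/5/(-9/5) = 0 at -9/5: a logarithmic (infinitely-sheeted) branch point; the remaining terms are analytic or single-valued there.


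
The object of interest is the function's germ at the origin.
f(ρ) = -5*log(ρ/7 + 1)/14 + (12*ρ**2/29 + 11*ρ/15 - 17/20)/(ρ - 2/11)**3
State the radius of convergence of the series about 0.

Denominator factor (ρ - 2/11)^3: pole of order 3 at 2/11, modulus 2/11.
Branch term (-5/14)*log(1 - ρ/(-7)): its argument vanishes at ρ = -7, a logarithmic branch point, modulus 7.
The radius of convergence is the smallest modulus among the singular points: 2/11.

The radius of convergence is 2/11.


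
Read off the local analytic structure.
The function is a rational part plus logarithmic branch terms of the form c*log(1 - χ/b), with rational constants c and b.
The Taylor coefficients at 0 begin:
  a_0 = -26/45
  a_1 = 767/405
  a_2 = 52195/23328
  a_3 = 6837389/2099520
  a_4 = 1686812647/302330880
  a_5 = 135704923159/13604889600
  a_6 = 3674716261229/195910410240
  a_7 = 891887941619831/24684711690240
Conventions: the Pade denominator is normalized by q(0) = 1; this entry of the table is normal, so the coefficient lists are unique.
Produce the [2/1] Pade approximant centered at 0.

Taylor coefficients needed (read off): a_0 = -26/45, a_1 = 767/405, a_2 = 52195/23328, a_3 = 6837389/2099520.
Write the denominator as Q(χ) = 1 + q1*χ. Requiring Q*f - P = O(χ^4) with deg P <= 2 kills the coefficients of χ^3..χ^3 in Q*f:
  χ^3: a_3 + q1*a_2 = 0, i.e. 6837389/2099520 + (52195/23328)*q1 = 0.
Solving this linear system: q1 = -525953/361350.
The numerator is Q*f truncated at degree 2: P0 = a_0 = -26/45; P1 = a_1 + q1*a_0 = 2470546/903375; P2 = a_2 + q1*a_1 = -5001737/9636000.

The Pade approximant has numerator coefficients [-26/45, 2470546/903375, -5001737/9636000]; denominator coefficients [1, -525953/361350].


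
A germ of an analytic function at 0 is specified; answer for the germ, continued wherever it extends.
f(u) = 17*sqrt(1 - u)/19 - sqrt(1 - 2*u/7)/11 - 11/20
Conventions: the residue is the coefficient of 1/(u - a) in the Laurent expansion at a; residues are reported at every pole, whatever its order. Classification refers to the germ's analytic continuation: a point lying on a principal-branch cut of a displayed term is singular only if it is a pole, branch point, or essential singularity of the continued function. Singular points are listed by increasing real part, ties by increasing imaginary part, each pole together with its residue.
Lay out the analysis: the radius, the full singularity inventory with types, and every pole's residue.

Branch term (17/19)*sqrt(1 - u/(1)): its argument vanishes at u = 1, a square-root branch point, modulus 1.
Branch term (-1/11)*sqrt(1 - u/(7/2)): its argument vanishes at u = 7/2, a square-root branch point, modulus 7/2.
The radius of convergence is the smallest modulus among the singular points: 1.
List the singular points by increasing real part (a conjugate pair: the negative imaginary part first).

Radius of convergence at 0: 1.
At 1: an algebraic (square-root) branch point.
At 7/2: an algebraic (square-root) branch point.


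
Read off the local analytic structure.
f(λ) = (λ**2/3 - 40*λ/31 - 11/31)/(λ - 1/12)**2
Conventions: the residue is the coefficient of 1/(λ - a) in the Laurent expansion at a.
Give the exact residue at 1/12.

The residue is -689/558.

At the order-2 pole 1/12 set g(λ) = (λ - (1/12))^2*f(λ) = λ**2/3 - 40*λ/31 - 11/31.
Order-2 pole: residue = g'(a); g'(1/12) = -689/558, so the residue is -689/558.


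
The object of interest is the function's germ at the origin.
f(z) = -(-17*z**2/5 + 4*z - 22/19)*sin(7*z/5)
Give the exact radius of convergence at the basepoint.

The radius of convergence is infinite.

The factor -sin(7*z/5) is entire and contributes no finite singular point.
The polynomial part has no poles.
No finite singular points: the Taylor series at 0 converges everywhere.


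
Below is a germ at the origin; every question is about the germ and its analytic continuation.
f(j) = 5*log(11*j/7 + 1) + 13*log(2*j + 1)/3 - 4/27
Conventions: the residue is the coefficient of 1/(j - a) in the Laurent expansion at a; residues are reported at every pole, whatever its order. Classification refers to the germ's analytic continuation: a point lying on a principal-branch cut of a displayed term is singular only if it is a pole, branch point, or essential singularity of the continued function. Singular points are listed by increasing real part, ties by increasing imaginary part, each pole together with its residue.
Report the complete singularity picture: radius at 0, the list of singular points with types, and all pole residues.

Radius of convergence at 0: 1/2.
At -7/11: a logarithmic branch point.
At -1/2: a logarithmic branch point.

Branch term (13/3)*log(1 - j/(-1/2)): its argument vanishes at j = -1/2, a logarithmic branch point, modulus 1/2.
Branch term (5)*log(1 - j/(-7/11)): its argument vanishes at j = -7/11, a logarithmic branch point, modulus 7/11.
The radius of convergence is the smallest modulus among the singular points: 1/2.
List the singular points by increasing real part (a conjugate pair: the negative imaginary part first).


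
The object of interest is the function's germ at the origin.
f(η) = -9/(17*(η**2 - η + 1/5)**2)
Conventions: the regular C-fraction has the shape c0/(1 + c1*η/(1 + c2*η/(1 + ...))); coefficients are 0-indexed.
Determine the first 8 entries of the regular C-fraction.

The regular C-fraction coefficients are [-225/17, -10, 7/2, -29/14, 130/203, -490/377, 29/182, -13/14].

Taylor coefficients (expand at 0): a_0 = -225/17, a_1 = -2250/17, a_2 = -14625/17, a_3 = -78750/17, a_4 = -22500, a_5 = -1743750/17, a_6 = -7621875/17, a_7 = -32343750/17.
c0 = a_0 = -225/17. Peel one level at a time: if S = 1 + c*η/S' with S'(0) = 1, then c is the η-coefficient of S and S' = c*η/(S - 1).
S_1 = c0/f = 1 + (-10)*η + (35)*η^2 + ...; c1 = -10.
S_2 = c1*η/(S_1 - 1) = 1 + (7/2)*η + (29/4)*η^2 + ...; c2 = 7/2.
S_3 = c2*η/(S_2 - 1) = 1 + (-29/14)*η + (65/49)*η^2 + ...; c3 = -29/14.
S_4 = c3*η/(S_3 - 1) = 1 + (130/203)*η + (700/841)*η^2 + ...; c4 = 130/203.
S_5 = c4*η/(S_4 - 1) = 1 + (-490/377)*η + (35/169)*η^2 + ...; c5 = -490/377.
S_6 = c5*η/(S_5 - 1) = 1 + (29/182)*η + (29/196)*η^2 + ...; c6 = 29/182.
S_7 = c6*η/(S_6 - 1) = 1 + (-13/14)*η + ...; c7 = -13/14.


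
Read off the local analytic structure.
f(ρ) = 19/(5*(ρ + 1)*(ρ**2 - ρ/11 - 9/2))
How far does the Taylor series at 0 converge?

The radius of convergence is 1.

Denominator factor (ρ + 1): pole of order 1 at -1, modulus 1.
Denominator factor (ρ**2 - ρ/11 - 9/2): discriminant 2179/121, real irrational roots 1/22 + (1/22)*sqrt(2179) and 1/22 - (1/22)*sqrt(2179); poles of order 1, moduli 1/22 + (1/22)*sqrt(2179) and -1/22 + (1/22)*sqrt(2179).
The radius of convergence is the smallest modulus among the singular points: 1.


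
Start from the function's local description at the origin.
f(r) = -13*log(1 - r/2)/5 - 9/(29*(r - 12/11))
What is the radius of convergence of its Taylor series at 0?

Denominator factor (r - 12/11): pole of order 1 at 12/11, modulus 12/11.
Branch term (-13/5)*log(1 - r/(2)): its argument vanishes at r = 2, a logarithmic branch point, modulus 2.
The radius of convergence is the smallest modulus among the singular points: 12/11.

The radius of convergence is 12/11.


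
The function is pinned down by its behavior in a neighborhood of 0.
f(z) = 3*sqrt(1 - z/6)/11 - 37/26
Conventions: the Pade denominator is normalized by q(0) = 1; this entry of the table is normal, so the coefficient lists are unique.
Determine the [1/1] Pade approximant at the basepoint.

Taylor coefficients needed (expand at 0): a_0 = -329/286, a_1 = -1/44, a_2 = -1/1056.
Write the denominator as Q(z) = 1 + q1*z. Requiring Q*f - P = O(z^3) with deg P <= 1 kills the coefficients of z^2..z^2 in Q*f:
  z^2: a_2 + q1*a_1 = 0, i.e. -1/1056 + (-1/44)*q1 = 0.
Solving this linear system: q1 = -1/24.
The numerator is Q*f truncated at degree 1: P0 = a_0 = -329/286; P1 = a_1 + q1*a_0 = 173/6864.

The Pade approximant has numerator coefficients [-329/286, 173/6864]; denominator coefficients [1, -1/24].


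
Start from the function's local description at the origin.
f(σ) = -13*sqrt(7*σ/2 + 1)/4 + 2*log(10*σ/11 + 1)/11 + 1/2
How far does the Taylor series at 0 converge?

The radius of convergence is 2/7.

Branch term (-13/4)*sqrt(1 - σ/(-2/7)): its argument vanishes at σ = -2/7, a square-root branch point, modulus 2/7.
Branch term (2/11)*log(1 - σ/(-11/10)): its argument vanishes at σ = -11/10, a logarithmic branch point, modulus 11/10.
The radius of convergence is the smallest modulus among the singular points: 2/7.


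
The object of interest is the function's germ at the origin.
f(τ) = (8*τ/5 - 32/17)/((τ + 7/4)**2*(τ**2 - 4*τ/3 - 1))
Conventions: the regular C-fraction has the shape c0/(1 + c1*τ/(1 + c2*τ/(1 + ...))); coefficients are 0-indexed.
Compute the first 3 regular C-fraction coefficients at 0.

The regular C-fraction coefficients are [512/833, 1397/420, -216243/195580].

Taylor coefficients (expand at 0): a_0 = 512/833, a_1 = -178816/87465, a_2 = 490496/108045.
c0 = a_0 = 512/833. Peel one level at a time: if S = 1 + c*τ/S' with S'(0) = 1, then c is the τ-coefficient of S and S' = c*τ/(S - 1).
S_1 = c0/f = 1 + (1397/420)*τ + (72081/19600)*τ^2 + ...; c1 = 1397/420.
S_2 = c1*τ/(S_1 - 1) = 1 + (-216243/195580)*τ + ...; c2 = -216243/195580.


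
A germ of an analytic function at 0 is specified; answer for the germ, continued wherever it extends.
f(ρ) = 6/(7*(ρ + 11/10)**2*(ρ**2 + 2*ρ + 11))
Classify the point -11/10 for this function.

The point is a pole of order 2.

The denominator factor ρ + 11/10 vanishes at -11/10 and appears to the power 2; the numerator there equals 6/7, nonzero, and no other factor vanishes.
Hence a pole whose order is the multiplicity, 2.


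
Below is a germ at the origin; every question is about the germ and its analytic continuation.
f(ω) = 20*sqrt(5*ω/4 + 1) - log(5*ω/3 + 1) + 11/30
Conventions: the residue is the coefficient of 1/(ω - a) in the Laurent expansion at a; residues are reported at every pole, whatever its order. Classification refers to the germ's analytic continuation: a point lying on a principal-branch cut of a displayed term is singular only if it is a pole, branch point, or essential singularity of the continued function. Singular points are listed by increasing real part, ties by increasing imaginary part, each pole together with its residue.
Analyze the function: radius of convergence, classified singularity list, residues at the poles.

Radius of convergence at 0: 3/5.
At -4/5: an algebraic (square-root) branch point.
At -3/5: a logarithmic branch point.

Branch term (-1)*log(1 - ω/(-3/5)): its argument vanishes at ω = -3/5, a logarithmic branch point, modulus 3/5.
Branch term (20)*sqrt(1 - ω/(-4/5)): its argument vanishes at ω = -4/5, a square-root branch point, modulus 4/5.
The radius of convergence is the smallest modulus among the singular points: 3/5.
List the singular points by increasing real part (a conjugate pair: the negative imaginary part first).


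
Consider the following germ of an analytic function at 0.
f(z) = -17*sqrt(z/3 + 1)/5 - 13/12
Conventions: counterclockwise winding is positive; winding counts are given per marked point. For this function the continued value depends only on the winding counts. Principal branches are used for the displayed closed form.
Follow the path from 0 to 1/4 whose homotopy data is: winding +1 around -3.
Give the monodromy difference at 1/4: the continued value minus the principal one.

Continued minus principal equals (17/15)*sqrt(39).

The rational part is single-valued and drops out of the difference; each branch term changes only by its own monodromy.
(-17/5)*sqrt(1 - z/(-3)): winding +1 is odd, the square root flips sign, contributing -2*(-17/5)*sqrt(1 - (1/4)/(-3)) = -2*(-17/5)*sqrt(13/12) = (17/15)*sqrt(39).
Summing the contributions at z = 1/4 gives (17/15)*sqrt(39).


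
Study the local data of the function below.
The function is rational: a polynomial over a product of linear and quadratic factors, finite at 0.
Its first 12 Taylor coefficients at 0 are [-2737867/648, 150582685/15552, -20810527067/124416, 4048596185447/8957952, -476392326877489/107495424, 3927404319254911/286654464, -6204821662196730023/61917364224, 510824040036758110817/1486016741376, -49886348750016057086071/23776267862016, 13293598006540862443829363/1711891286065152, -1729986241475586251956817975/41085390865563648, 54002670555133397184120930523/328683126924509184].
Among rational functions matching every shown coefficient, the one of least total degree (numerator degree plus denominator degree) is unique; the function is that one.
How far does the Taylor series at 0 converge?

The radius of convergence is -7/16 + (1/176)*sqrt(14377).

No rational of total degree below 10 reproduces all 12 coefficients; solving the [0/10] Pade equations on them gives f(ψ) = 17/(9*(ψ**2 - 7*ψ/8 - 3/11)**2*(ψ**2 + ψ/4 - 2/11)**3), whose expansion matches every shown term.
Denominator factor (ψ**2 - 7*ψ/8 - 3/11)^2: discriminant 1307/704, real irrational roots 7/16 + (1/176)*sqrt(14377) and 7/16 - (1/176)*sqrt(14377); poles of order 2, moduli 7/16 + (1/176)*sqrt(14377) and -7/16 + (1/176)*sqrt(14377).
Denominator factor (ψ**2 + ψ/4 - 2/11)^3: discriminant 139/176, real irrational roots -1/8 + (1/88)*sqrt(1529) and -1/8 - (1/88)*sqrt(1529); poles of order 3, moduli -1/8 + (1/88)*sqrt(1529) and 1/8 + (1/88)*sqrt(1529).
The radius of convergence is the smallest modulus among the singular points: -7/16 + (1/176)*sqrt(14377).


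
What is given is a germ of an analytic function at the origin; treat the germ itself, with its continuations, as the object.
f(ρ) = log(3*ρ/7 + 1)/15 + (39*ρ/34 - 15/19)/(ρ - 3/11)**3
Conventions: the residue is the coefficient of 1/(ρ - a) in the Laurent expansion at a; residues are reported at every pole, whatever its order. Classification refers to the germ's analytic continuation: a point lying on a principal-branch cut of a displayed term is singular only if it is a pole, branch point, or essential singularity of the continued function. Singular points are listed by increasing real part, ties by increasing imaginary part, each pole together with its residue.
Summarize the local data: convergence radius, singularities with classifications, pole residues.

Radius of convergence at 0: 3/11.
At -7/3: a logarithmic branch point.
At 3/11: a pole of order 3; residue 0.

Denominator factor (ρ - 3/11)^3: pole of order 3 at 3/11, modulus 3/11.
Branch term (1/15)*log(1 - ρ/(-7/3)): its argument vanishes at ρ = -7/3, a logarithmic branch point, modulus 7/3.
The radius of convergence is the smallest modulus among the singular points: 3/11.
The branch term is analytic at 3/11 and contributes nothing to the residue; only the rational part matters.
At the order-3 pole 3/11 set g(ρ) = (ρ - (3/11))^3*(rational part) = 39*ρ/34 - 15/19.
Order-3 pole: residue = g''(a)/2; g''(3/11) = 0, so the residue is 0.
List the singular points by increasing real part (a conjugate pair: the negative imaginary part first).


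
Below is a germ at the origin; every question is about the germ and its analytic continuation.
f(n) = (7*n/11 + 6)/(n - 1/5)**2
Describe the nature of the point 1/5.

The point is a pole of order 2.

The denominator factor n - 1/5 vanishes at 1/5 and appears to the power 2; the numerator there equals 337/55, nonzero, and no other factor vanishes.
Hence a pole whose order is the multiplicity, 2.


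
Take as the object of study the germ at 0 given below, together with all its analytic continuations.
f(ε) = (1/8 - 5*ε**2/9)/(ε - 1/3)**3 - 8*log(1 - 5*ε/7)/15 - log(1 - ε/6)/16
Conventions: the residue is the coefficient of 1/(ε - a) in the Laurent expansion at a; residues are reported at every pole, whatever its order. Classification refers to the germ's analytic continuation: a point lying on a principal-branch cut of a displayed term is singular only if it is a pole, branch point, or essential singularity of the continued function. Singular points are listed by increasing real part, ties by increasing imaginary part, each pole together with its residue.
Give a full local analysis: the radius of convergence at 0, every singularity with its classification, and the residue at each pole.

Denominator factor (ε - 1/3)^3: pole of order 3 at 1/3, modulus 1/3.
Branch term (-8/15)*log(1 - ε/(7/5)): its argument vanishes at ε = 7/5, a logarithmic branch point, modulus 7/5.
Branch term (-1/16)*log(1 - ε/(6)): its argument vanishes at ε = 6, a logarithmic branch point, modulus 6.
The radius of convergence is the smallest modulus among the singular points: 1/3.
The branch terms are analytic at 1/3 and contribute nothing to the residue; only the rational part matters.
At the order-3 pole 1/3 set g(ε) = (ε - (1/3))^3*(rational part) = 1/8 - 5*ε**2/9.
Order-3 pole: residue = g''(a)/2; g''(1/3) = -10/9, so the residue is -5/9.
List the singular points by increasing real part (a conjugate pair: the negative imaginary part first).

Radius of convergence at 0: 1/3.
At 1/3: a pole of order 3; residue -5/9.
At 7/5: a logarithmic branch point.
At 6: a logarithmic branch point.


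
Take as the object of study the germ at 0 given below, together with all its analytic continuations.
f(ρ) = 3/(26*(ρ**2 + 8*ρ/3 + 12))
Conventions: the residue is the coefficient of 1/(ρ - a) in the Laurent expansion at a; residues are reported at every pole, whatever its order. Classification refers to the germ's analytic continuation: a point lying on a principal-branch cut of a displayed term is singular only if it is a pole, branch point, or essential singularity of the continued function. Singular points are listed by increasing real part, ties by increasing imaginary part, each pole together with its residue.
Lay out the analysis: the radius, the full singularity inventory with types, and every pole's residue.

Denominator factor (ρ**2 + 8*ρ/3 + 12): discriminant -368/9, complex-conjugate roots (-4/3) + ((2/3)*sqrt(23))*i and (-4/3) - ((2/3)*sqrt(23))*i; poles of order 1, moduli (2)*sqrt(3) and (2)*sqrt(3).
The radius of convergence is the smallest modulus among the singular points: (2)*sqrt(3).
The factor ρ**2 + 8*ρ/3 + 12 splits as (ρ - a)(ρ - a') with a = (-4/3) - ((2/3)*sqrt(23))*i, a' = (-4/3) + ((2/3)*sqrt(23))*i. At the order-1 pole a set g(ρ) = (ρ - a)*f(ρ) = [3/26] / (ρ - a').
Simple pole: residue = g(a) at a = (-4/3) - ((2/3)*sqrt(23))*i, which is ((9/2392)*sqrt(23))*i.
The factor ρ**2 + 8*ρ/3 + 12 splits as (ρ - a)(ρ - a') with a = (-4/3) + ((2/3)*sqrt(23))*i, a' = (-4/3) - ((2/3)*sqrt(23))*i. At the order-1 pole a set g(ρ) = (ρ - a)*f(ρ) = [3/26] / (ρ - a').
Simple pole: residue = g(a) at a = (-4/3) + ((2/3)*sqrt(23))*i, which is -((9/2392)*sqrt(23))*i.
List the singular points by increasing real part (a conjugate pair: the negative imaginary part first).

Radius of convergence at 0: (2)*sqrt(3).
At (-4/3) - ((2/3)*sqrt(23))*i: a pole of order 1; residue ((9/2392)*sqrt(23))*i.
At (-4/3) + ((2/3)*sqrt(23))*i: a pole of order 1; residue -((9/2392)*sqrt(23))*i.


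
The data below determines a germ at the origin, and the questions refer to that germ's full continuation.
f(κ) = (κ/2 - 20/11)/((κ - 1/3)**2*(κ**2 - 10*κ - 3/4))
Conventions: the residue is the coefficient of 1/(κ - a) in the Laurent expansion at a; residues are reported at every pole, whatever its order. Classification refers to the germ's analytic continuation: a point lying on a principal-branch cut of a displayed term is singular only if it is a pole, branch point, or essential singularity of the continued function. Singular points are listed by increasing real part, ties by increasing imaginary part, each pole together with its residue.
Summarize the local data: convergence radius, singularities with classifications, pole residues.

Radius of convergence at 0: -5 + (1/2)*sqrt(103).
At 5 - (1/2)*sqrt(103): a pole of order 1; residue 124029/224939 + (1251126/23168717)*sqrt(103).
At 1/3: a pole of order 2; residue -248058/224939.
At 5 + (1/2)*sqrt(103): a pole of order 1; residue 124029/224939 - (1251126/23168717)*sqrt(103).


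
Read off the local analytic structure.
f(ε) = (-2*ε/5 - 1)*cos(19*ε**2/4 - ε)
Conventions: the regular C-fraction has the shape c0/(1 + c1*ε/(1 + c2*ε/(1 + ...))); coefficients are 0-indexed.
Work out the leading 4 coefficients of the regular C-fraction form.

The regular C-fraction coefficients are [-1, -2/5, 33/20, 785/132].

Taylor coefficients (expand at 0): a_0 = -1, a_1 = -2/5, a_2 = 1/2, a_3 = -91/20.
c0 = a_0 = -1. Peel one level at a time: if S = 1 + c*ε/S' with S'(0) = 1, then c is the ε-coefficient of S and S' = c*ε/(S - 1).
S_1 = c0/f = 1 + (-2/5)*ε + (33/50)*ε^2 + ...; c1 = -2/5.
S_2 = c1*ε/(S_1 - 1) = 1 + (33/20)*ε + (-157/16)*ε^2 + ...; c2 = 33/20.
S_3 = c2*ε/(S_2 - 1) = 1 + (785/132)*ε + ...; c3 = 785/132.


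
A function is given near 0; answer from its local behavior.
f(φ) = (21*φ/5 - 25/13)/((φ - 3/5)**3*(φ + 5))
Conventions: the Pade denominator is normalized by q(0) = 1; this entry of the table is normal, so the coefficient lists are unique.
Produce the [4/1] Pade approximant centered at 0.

The Pade approximant has numerator coefficients [625/351, 2138890840/816078159, 3241282325/816078159, 2892827000/564977187, 107202846875/22034110293]; denominator coefficients [1, -13299991/11625045].

Taylor coefficients needed (expand at 0): a_0 = 625/351, a_1 = 545/117, a_2 = 9794/1053, a_3 = 746854/47385, a_4 = 5425021/236925, a_5 = 93099937/3553875.
Write the denominator as Q(φ) = 1 + q1*φ. Requiring Q*f - P = O(φ^6) with deg P <= 4 kills the coefficients of φ^5..φ^5 in Q*f:
  φ^5: a_5 + q1*a_4 = 0, i.e. 93099937/3553875 + (5425021/236925)*q1 = 0.
Solving this linear system: q1 = -13299991/11625045.
The numerator is Q*f truncated at degree 4: P0 = a_0 = 625/351; P1 = a_1 + q1*a_0 = 2138890840/816078159; P2 = a_2 + q1*a_1 = 3241282325/816078159; P3 = a_3 + q1*a_2 = 2892827000/564977187; P4 = a_4 + q1*a_3 = 107202846875/22034110293.


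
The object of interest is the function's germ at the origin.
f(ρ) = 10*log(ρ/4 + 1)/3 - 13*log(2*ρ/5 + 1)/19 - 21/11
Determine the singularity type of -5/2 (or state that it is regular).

The point is a logarithmic branch point.

The term (-13/19)*log(1 - ρ/(-5/2)) has argument 1 - -5/2/(-5/2) = 0 at -5/2: a logarithmic (infinitely-sheeted) branch point; the remaining terms are analytic or single-valued there.


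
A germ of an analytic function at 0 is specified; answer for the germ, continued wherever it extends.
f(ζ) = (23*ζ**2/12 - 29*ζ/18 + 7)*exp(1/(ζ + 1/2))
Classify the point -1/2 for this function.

The point is an essential singularity.

The exponent 1/(ζ - (-1/2)) has a pole at -1/2, so exp(1/(ζ - (-1/2))) takes every nonzero value near it: an essential singularity (not a pole of any order).


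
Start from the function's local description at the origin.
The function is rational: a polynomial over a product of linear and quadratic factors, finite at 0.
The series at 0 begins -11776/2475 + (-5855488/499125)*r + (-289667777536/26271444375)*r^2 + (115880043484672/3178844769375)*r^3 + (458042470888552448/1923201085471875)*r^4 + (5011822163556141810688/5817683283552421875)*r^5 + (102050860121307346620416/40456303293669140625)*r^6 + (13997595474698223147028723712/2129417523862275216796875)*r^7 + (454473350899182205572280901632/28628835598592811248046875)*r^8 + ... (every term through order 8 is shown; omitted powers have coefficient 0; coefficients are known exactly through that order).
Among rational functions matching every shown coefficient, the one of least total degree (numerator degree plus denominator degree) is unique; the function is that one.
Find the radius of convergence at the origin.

The radius of convergence is 5/8.

No rational of total degree below 7 reproduces all 9 coefficients; solving the [2/5] Pade equations on them gives f(r) = (16*r**2/29 + 17*r/4 - 23/18)/((r - 5/8)**3*(r**2 + 12*r/11 - 11/10)), whose expansion matches every shown term.
Denominator factor (r**2 + 12*r/11 - 11/10): discriminant 3382/605, real irrational roots -6/11 + (1/110)*sqrt(16910) and -6/11 - (1/110)*sqrt(16910); poles of order 1, moduli -6/11 + (1/110)*sqrt(16910) and 6/11 + (1/110)*sqrt(16910).
Denominator factor (r - 5/8)^3: pole of order 3 at 5/8, modulus 5/8.
The radius of convergence is the smallest modulus among the singular points: 5/8.


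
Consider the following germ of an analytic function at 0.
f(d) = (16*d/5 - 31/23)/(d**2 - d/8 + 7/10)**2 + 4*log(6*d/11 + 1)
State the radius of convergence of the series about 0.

The radius of convergence is (1/10)*sqrt(70).

Denominator factor (d**2 - d/8 + 7/10)^2: discriminant -891/320, complex-conjugate roots (1/16) + ((9/80)*sqrt(55))*i and (1/16) - ((9/80)*sqrt(55))*i; poles of order 2, moduli (1/10)*sqrt(70) and (1/10)*sqrt(70).
Branch term (4)*log(1 - d/(-11/6)): its argument vanishes at d = -11/6, a logarithmic branch point, modulus 11/6.
The radius of convergence is the smallest modulus among the singular points: (1/10)*sqrt(70).
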